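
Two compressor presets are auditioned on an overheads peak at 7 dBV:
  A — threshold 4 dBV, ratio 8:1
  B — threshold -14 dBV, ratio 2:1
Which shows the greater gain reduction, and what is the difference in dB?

A: overshoot 3 dB → output overshoot 0.375 dB → GR 2.625 dB.
B: overshoot 21 dB → output overshoot 10.5 dB → GR 10.5 dB.
B applies 7.875 dB more gain reduction.

B, by 7.875 dB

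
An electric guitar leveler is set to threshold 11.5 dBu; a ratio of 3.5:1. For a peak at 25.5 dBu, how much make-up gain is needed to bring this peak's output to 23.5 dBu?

8 dB

Overshoot 14 dB → 14/3.5 = 4 dB after compression, so the compressed level is 11.5 + 4 = 15.5 dBu.
Make-up = target − compressed = 23.5 − 15.5 = 8 dB.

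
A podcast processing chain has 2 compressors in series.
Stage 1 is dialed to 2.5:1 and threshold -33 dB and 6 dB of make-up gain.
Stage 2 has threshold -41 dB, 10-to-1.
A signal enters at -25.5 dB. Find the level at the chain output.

Stage 1: -25.5 dB is 7.5 dB over -33 dB; at 2.5:1 that becomes 3 dB over, giving -30 dB; +6 dB make-up → -24 dB.
Stage 2: 17 dB above -41 dB, reduced 10:1 to 1.7 dB above → -39.3 dB.

-39.3 dB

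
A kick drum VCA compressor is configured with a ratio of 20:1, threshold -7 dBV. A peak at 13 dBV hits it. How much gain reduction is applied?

Overshoot = 13 − (-7) = 20 dB.
A 20:1 ratio leaves 1 dB of that excess.
GR = overshoot in − overshoot out = 20 − 1 = 19 dB.

19 dB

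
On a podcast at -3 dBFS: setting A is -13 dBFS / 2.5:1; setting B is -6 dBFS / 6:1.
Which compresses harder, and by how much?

A, by 3.5 dB

A: GR = 10 − 10/2.5 = 6 dB.
B: GR = 3 − 3/6 = 2.5 dB.
Difference: 3.5 dB in favour of A.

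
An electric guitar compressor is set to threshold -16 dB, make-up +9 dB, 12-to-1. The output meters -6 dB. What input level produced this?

-4 dB

Before make-up, the level was -6 − 9 = -15 dB.
Post-compression overshoot = -15 − (-16) = 1 dB.
Before 12:1 compression the overshoot was 1 × 12 = 12 dB, so input = -16 + 12 = -4 dB.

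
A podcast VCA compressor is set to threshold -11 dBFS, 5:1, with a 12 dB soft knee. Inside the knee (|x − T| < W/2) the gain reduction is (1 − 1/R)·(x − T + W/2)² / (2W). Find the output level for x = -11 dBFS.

-12.2 dBFS

x − T + W/2 = -11 − (-11) + 6 = 6.
GR = (1 − 1/5) × 6² / 24 = 0.8 × 36 / 24 = 1.2 dB.
Output = -11 − 1.2 = -12.2 dBFS.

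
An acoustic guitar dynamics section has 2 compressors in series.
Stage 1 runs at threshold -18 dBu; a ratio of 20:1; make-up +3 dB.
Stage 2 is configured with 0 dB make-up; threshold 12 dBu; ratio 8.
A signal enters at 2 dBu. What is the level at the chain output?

Stage 1: 2 dBu is 20 dB over -18 dBu; at 20:1 that becomes 1 dB over, giving -17 dBu; +3 dB make-up → -14 dBu.
Stage 2: -14 dBu ≤ 12 dBu, so stage 2 doesn't engage; output -14 dBu.

-14 dBu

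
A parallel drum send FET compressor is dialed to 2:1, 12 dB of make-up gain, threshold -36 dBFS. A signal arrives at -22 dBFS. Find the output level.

-22 dBFS sits 14 dB over threshold.
At 2:1 the overshoot is divided by 2, leaving 7 dB above threshold.
That puts the output at -29 dBFS; make-up adds 12 dB, giving -17 dBFS.

-17 dBFS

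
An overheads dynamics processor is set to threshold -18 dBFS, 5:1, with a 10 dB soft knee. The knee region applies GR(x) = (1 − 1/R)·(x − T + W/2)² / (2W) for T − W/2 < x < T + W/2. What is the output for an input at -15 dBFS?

x − T + W/2 = -15 − (-18) + 5 = 8.
GR = (1 − 1/5) × 8² / 20 = 0.8 × 64 / 20 = 2.56 dB.
Output = -15 − 2.56 = -17.56 dBFS.

-17.56 dBFS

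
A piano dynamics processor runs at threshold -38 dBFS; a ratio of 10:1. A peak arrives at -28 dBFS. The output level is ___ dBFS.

-37 dBFS

Overshoot: -28 − (-38) = 10 dB.
The 10 dB excess becomes 1 dB after 10:1 reduction.
Output = -38 + 1 = -37 dBFS.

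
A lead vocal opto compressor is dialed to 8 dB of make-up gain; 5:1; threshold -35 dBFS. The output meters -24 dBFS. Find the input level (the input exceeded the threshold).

Before make-up, the level was -24 − 8 = -32 dBFS.
The compressed level sits -32 − (-35) = 3 dB over threshold.
Input overshoot = R × output overshoot = 15 dB → input = -35 + 15 = -20 dBFS.

-20 dBFS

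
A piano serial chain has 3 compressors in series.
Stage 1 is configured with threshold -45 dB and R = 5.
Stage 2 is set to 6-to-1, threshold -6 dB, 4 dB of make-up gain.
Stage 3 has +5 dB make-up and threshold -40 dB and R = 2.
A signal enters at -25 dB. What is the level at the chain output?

Stage 1: 20 dB above -45 dB, reduced 5:1 to 4 dB above → -41 dB.
Stage 2: -41 dB is at or below the -6 dB threshold — no compression; make-up brings it to -37 dB.
Stage 3: 3 dB above -40 dB, reduced 2:1 to 1.5 dB above → -38.5 dB; +5 dB make-up → -33.5 dB.

-33.5 dB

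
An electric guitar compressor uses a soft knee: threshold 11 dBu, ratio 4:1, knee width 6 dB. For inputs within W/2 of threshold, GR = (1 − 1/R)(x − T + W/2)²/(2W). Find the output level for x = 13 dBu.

11.4375 dBu

x − T + W/2 = 13 − 11 + 3 = 5.
GR = (1 − 1/4) × 5² / 12 = 0.75 × 25 / 12 = 1.5625 dB.
Output = 13 − 1.5625 = 11.4375 dBu.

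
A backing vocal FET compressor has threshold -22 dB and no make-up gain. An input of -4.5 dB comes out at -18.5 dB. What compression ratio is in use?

5:1

Input overshoot = -4.5 − (-22) = 17.5 dB; output overshoot = -18.5 − (-22) = 3.5 dB.
Ratio = 17.5 / 3.5 = 5.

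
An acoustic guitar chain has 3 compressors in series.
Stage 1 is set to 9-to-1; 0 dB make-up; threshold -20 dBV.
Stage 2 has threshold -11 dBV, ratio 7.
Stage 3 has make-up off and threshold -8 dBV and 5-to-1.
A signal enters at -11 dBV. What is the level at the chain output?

-19 dBV

Stage 1: -11 dBV is 9 dB over -20 dBV; at 9:1 that becomes 1 dB over, giving -19 dBV.
Stage 2: -19 dBV is at or below the -11 dBV threshold — no compression; output -19 dBV.
Stage 3: below threshold (-19 ≤ -8); passes unchanged; output -19 dBV.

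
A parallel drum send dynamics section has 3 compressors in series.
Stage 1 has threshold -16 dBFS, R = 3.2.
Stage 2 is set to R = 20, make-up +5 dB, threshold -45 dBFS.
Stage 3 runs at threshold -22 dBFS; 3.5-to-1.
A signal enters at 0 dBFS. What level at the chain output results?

-38.3 dBFS

Stage 1: 16 dB above -16 dBFS, reduced 3.2:1 to 5 dB above → -11 dBFS.
Stage 2: 34 dB above -45 dBFS, reduced 20:1 to 1.7 dB above → -43.3 dBFS; +5 dB make-up → -38.3 dBFS.
Stage 3: below threshold (-38.3 ≤ -22); passes unchanged; output -38.3 dBFS.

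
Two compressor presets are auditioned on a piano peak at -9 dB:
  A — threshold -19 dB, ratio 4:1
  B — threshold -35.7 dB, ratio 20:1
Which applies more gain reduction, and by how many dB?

B, by 17.865 dB

A: GR = 10 − 10/4 = 7.5 dB.
B: GR = 26.7 − 26.7/20 = 25.365 dB.
Difference: 17.865 dB in favour of B.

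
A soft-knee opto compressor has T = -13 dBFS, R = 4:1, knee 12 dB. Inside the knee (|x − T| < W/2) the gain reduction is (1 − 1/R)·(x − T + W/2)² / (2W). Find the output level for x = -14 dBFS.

x − T + W/2 = -14 − (-13) + 6 = 5.
GR = (1 − 1/4) × 5² / 24 = 0.75 × 25 / 24 = 0.78125 dB.
Output = -14 − 0.78125 = -14.78125 dBFS.

-14.78125 dBFS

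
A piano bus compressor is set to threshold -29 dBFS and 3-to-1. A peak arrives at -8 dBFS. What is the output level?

-8 dBFS sits 21 dB over threshold.
3:1 compression reduces that to 21/3 = 7 dB over.
Output = -29 + 7 = -22 dBFS.

-22 dBFS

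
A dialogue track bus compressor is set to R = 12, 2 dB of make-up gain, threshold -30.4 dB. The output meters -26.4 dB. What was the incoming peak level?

-6.4 dB

Remove make-up: -26.4 − 2 = -28.4 dB.
Post-compression overshoot = -28.4 − (-30.4) = 2 dB.
Before 12:1 compression the overshoot was 2 × 12 = 24 dB, so input = -30.4 + 24 = -6.4 dB.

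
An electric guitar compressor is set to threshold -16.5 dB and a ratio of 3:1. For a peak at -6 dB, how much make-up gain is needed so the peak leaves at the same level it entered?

Without make-up, output = threshold + overshoot/3 = -16.5 + 3.5 = -13 dB.
Gap to target: 7 dB.

7 dB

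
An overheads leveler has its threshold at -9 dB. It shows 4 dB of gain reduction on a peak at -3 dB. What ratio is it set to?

Input overshoot = -3 − (-9) = 6 dB.
Output overshoot = 6 − 4 = 2 dB.
Ratio = input overshoot / output overshoot = 6 / 2 = 3.

3:1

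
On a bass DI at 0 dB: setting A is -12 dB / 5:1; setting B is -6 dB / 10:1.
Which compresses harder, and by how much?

A, by 4.2 dB

A: GR = 12 − 12/5 = 9.6 dB.
B: GR = 6 − 6/10 = 5.4 dB.
A reduces 4.2 dB more.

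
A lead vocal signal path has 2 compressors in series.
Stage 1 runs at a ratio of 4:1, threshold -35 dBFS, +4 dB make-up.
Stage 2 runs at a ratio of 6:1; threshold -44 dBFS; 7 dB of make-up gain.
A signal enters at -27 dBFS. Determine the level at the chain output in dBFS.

Stage 1: 8 dB above -35 dBFS, reduced 4:1 to 2 dB above → -33 dBFS; +4 dB make-up → -29 dBFS.
Stage 2: 15 dB above -44 dBFS, reduced 6:1 to 2.5 dB above → -41.5 dBFS; +7 dB make-up → -34.5 dBFS.

-34.5 dBFS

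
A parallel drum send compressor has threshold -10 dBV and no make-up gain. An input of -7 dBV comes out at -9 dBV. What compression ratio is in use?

Input overshoot = -7 − (-10) = 3 dB; output overshoot = -9 − (-10) = 1 dB.
Ratio = 3 / 1 = 3.

3:1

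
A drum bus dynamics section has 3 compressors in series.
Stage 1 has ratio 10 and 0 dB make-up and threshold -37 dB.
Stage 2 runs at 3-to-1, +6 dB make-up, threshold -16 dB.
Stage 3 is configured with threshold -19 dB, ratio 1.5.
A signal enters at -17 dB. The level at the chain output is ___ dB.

Stage 1: 20 dB above -37 dB, reduced 10:1 to 2 dB above → -35 dB.
Stage 2: below threshold (-35 ≤ -16); passes unchanged; make-up brings it to -29 dB.
Stage 3: below threshold (-29 ≤ -19); passes unchanged; output -29 dB.

-29 dB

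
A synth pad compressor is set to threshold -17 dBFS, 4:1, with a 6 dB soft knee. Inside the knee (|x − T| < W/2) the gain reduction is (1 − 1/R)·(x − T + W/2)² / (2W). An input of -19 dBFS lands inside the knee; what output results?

x − T + W/2 = -19 − (-17) + 3 = 1.
GR = (1 − 1/4) × 1² / 12 = 0.75 × 1 / 12 = 0.0625 dB.
Output = -19 − 0.0625 = -19.0625 dBFS.

-19.0625 dBFS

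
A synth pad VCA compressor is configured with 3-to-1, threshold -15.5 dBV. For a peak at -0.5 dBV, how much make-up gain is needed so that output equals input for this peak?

Without make-up, output = threshold + overshoot/3 = -15.5 + 5 = -10.5 dBV.
Gap to target: 10 dB.

10 dB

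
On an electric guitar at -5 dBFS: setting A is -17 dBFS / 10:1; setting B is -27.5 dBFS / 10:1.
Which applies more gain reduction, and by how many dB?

A: overshoot 12 dB → output overshoot 1.2 dB → GR 10.8 dB.
B: overshoot 22.5 dB → output overshoot 2.25 dB → GR 20.25 dB.
B reduces 9.45 dB more.

B, by 9.45 dB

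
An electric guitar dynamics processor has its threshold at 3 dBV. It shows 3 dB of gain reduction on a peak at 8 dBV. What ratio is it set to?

Input overshoot = 8 − 3 = 5 dB.
Output overshoot = 5 − 3 = 2 dB.
Ratio = input overshoot / output overshoot = 5 / 2 = 2.5.

2.5:1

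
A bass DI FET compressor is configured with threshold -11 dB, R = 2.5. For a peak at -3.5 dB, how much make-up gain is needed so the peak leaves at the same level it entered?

Without make-up, output = threshold + overshoot/2.5 = -11 + 3 = -8 dB.
Gap to target: 4.5 dB.

4.5 dB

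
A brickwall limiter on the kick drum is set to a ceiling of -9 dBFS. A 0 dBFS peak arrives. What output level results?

-9 dBFS

The limiter clamps the peak to its -9 dBFS ceiling.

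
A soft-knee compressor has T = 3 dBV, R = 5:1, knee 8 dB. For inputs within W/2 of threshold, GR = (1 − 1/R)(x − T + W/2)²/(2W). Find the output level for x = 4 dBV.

x − T + W/2 = 4 − 3 + 4 = 5.
GR = (1 − 1/5) × 5² / 16 = 0.8 × 25 / 16 = 1.25 dB.
Output = 4 − 1.25 = 2.75 dBV.

2.75 dBV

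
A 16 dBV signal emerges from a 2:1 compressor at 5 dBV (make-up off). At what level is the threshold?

Gain reduction = 16 − 5 = 11 dB; output overshoot = GR / (R − 1) = 11 / 1 = 11 dB.
Threshold = output − output overshoot = 5 − 11 = -6 dBV.

-6 dBV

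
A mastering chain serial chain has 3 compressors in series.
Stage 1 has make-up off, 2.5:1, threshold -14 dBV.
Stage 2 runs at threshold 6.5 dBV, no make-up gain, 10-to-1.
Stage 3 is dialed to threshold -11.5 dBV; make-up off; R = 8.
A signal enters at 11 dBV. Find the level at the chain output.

-10.5625 dBV

Stage 1: overshoot 25 dB → 25/2.5 = 10 dB → -4 dBV.
Stage 2: below threshold (-4 ≤ 6.5); passes unchanged; output -4 dBV.
Stage 3: -4 dBV is 7.5 dB over -11.5 dBV; at 8:1 that becomes 0.9375 dB over, giving -10.5625 dBV.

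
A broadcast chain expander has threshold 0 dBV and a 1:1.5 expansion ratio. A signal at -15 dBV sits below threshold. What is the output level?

-22.5 dBV

The input is 15 dB below the 0 dBV threshold.
A 1:1.5 expander multiplies undershoot by 1.5: 15 × 1.5 = 22.5 dB below threshold.
Output = 0 − 22.5 = -22.5 dBV.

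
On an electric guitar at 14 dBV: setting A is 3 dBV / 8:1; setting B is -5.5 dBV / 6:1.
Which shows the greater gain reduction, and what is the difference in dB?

A: overshoot 11 dB → output overshoot 1.375 dB → GR 9.625 dB.
B: overshoot 19.5 dB → output overshoot 3.25 dB → GR 16.25 dB.
Difference: 6.625 dB in favour of B.

B, by 6.625 dB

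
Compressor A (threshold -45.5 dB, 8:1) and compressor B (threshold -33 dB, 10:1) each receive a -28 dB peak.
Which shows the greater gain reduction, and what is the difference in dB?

A: GR = 17.5 − 17.5/8 = 15.3125 dB.
B: GR = 5 − 5/10 = 4.5 dB.
A reduces 10.8125 dB more.

A, by 10.8125 dB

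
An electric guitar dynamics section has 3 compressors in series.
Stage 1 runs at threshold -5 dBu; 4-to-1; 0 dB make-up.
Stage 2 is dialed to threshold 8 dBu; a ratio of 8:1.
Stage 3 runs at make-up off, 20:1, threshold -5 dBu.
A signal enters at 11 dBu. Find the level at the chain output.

-4.8 dBu

Stage 1: 11 dBu is 16 dB over -5 dBu; at 4:1 that becomes 4 dB over, giving -1 dBu.
Stage 2: below threshold (-1 ≤ 8); passes unchanged; output -1 dBu.
Stage 3: -1 dBu is 4 dB over -5 dBu; at 20:1 that becomes 0.2 dB over, giving -4.8 dBu.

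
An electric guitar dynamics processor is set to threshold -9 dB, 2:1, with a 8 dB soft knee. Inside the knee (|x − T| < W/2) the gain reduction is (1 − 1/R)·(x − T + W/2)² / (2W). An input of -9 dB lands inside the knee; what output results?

-9.5 dB

x − T + W/2 = -9 − (-9) + 4 = 4.
GR = (1 − 1/2) × 4² / 16 = 0.5 × 16 / 16 = 0.5 dB.
Output = -9 − 0.5 = -9.5 dB.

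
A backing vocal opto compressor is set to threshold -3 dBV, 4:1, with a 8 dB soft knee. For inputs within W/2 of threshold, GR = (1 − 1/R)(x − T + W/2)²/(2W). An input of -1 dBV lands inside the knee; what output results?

x − T + W/2 = -1 − (-3) + 4 = 6.
GR = (1 − 1/4) × 6² / 16 = 0.75 × 36 / 16 = 1.6875 dB.
Output = -1 − 1.6875 = -2.6875 dBV.

-2.6875 dBV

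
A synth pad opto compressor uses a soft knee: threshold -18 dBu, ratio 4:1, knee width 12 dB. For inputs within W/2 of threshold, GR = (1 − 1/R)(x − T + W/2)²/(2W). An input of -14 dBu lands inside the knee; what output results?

x − T + W/2 = -14 − (-18) + 6 = 10.
GR = (1 − 1/4) × 10² / 24 = 0.75 × 100 / 24 = 3.125 dB.
Output = -14 − 3.125 = -17.125 dBu.

-17.125 dBu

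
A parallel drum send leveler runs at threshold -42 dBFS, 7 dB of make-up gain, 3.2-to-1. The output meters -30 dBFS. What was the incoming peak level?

-26 dBFS

Remove make-up: -30 − 7 = -37 dBFS.
Post-compression overshoot = -37 − (-42) = 5 dB.
Undo the ratio: input overshoot = 5 × 3.2 = 16 dB, giving input = -26 dBFS.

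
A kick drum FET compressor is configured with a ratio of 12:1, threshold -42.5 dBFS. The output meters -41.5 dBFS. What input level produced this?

-30.5 dBFS

The compressed level sits -41.5 − (-42.5) = 1 dB over threshold.
Before 12:1 compression the overshoot was 1 × 12 = 12 dB, so input = -42.5 + 12 = -30.5 dBFS.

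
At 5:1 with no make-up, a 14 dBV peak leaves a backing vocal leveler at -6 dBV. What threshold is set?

Let T be the threshold. Output overshoot = (input overshoot)/R, so -6 − T = (14 − T)/5.
5·(-6 − T) = 14 − T → 4·T = -30 − 14 = -44.
T = -44/4 = -11 dBV.

-11 dBV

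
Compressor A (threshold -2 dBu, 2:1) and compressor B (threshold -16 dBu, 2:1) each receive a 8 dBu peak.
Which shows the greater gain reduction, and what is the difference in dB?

A: GR = 10 − 10/2 = 5 dB.
B: GR = 24 − 24/2 = 12 dB.
B reduces 7 dB more.

B, by 7 dB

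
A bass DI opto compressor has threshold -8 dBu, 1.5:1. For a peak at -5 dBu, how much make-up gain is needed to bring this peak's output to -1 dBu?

5 dB

The peak compresses to -8 + 3/1.5 = -6 dBu.
To reach -1 dBu requires -1 − (-6) = 5 dB of make-up.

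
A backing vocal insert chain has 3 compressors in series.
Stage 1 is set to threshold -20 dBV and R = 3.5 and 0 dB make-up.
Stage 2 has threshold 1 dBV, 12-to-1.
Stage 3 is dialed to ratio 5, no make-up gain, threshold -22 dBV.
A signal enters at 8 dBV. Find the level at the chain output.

Stage 1: 28 dB above -20 dBV, reduced 3.5:1 to 8 dB above → -12 dBV.
Stage 2: below threshold (-12 ≤ 1); passes unchanged; output -12 dBV.
Stage 3: overshoot 10 dB → 10/5 = 2 dB → -20 dBV.

-20 dBV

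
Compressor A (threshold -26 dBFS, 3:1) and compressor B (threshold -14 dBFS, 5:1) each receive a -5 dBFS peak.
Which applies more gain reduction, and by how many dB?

A: 21 dB over, compressed to 7 dB over, so 14 dB of GR.
B: 9 dB over, compressed to 1.8 dB over, so 7.2 dB of GR.
Difference: 6.8 dB in favour of A.

A, by 6.8 dB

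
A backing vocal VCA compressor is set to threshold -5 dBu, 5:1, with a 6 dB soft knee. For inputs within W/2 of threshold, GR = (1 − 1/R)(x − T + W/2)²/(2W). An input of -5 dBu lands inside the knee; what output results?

x − T + W/2 = -5 − (-5) + 3 = 3.
GR = (1 − 1/5) × 3² / 12 = 0.8 × 9 / 12 = 0.6 dB.
Output = -5 − 0.6 = -5.6 dBu.

-5.6 dBu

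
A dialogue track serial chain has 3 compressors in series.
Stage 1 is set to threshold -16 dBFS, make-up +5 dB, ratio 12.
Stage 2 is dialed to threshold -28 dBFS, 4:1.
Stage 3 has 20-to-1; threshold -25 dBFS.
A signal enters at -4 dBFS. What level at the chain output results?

-24.925 dBFS

Stage 1: 12 dB above -16 dBFS, reduced 12:1 to 1 dB above → -15 dBFS; +5 dB make-up → -10 dBFS.
Stage 2: 18 dB above -28 dBFS, reduced 4:1 to 4.5 dB above → -23.5 dBFS.
Stage 3: overshoot 1.5 dB → 1.5/20 = 0.075 dB → -24.925 dBFS.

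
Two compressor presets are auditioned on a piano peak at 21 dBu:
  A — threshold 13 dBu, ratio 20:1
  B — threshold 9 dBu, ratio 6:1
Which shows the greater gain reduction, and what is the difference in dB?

B, by 2.4 dB

A: overshoot 8 dB → output overshoot 0.4 dB → GR 7.6 dB.
B: overshoot 12 dB → output overshoot 2 dB → GR 10 dB.
B reduces 2.4 dB more.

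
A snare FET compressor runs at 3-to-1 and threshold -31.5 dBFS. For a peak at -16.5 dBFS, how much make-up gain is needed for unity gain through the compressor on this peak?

10 dB

Without make-up, output = threshold + overshoot/3 = -31.5 + 5 = -26.5 dBFS.
Gap to target: 10 dB.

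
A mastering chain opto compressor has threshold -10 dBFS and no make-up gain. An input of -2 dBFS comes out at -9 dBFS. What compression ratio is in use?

8:1

Input overshoot = -2 − (-10) = 8 dB; output overshoot = -9 − (-10) = 1 dB.
Ratio = 8 / 1 = 8.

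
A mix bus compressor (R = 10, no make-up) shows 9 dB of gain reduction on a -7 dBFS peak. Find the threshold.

-17 dBFS

Gain reduction = -7 − (-16) = 9 dB; output overshoot = GR / (R − 1) = 9 / 9 = 1 dB.
Threshold = output − output overshoot = -16 − 1 = -17 dBFS.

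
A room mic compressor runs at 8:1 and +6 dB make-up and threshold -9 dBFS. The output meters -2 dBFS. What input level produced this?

Stripping the +6 dB make-up gives -8 dBFS at the gain stage.
The compressed level sits -8 − (-9) = 1 dB over threshold.
Input overshoot = R × output overshoot = 8 dB → input = -9 + 8 = -1 dBFS.

-1 dBFS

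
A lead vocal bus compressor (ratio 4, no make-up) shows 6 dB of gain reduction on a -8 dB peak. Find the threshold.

Gain reduction = -8 − (-14) = 6 dB; output overshoot = GR / (R − 1) = 6 / 3 = 2 dB.
Threshold = output − output overshoot = -14 − 2 = -16 dB.

-16 dB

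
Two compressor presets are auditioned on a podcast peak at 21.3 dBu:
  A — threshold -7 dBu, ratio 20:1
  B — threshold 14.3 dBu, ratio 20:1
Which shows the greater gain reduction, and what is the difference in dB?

A, by 20.235 dB

A: overshoot 28.3 dB → output overshoot 1.415 dB → GR 26.885 dB.
B: overshoot 7 dB → output overshoot 0.35 dB → GR 6.65 dB.
A applies 20.235 dB more gain reduction.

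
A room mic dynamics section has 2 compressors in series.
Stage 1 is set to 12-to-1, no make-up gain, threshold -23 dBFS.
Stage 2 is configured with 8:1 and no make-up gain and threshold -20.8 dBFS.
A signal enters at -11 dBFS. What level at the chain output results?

Stage 1: overshoot 12 dB → 12/12 = 1 dB → -22 dBFS.
Stage 2: -22 dBFS ≤ -20.8 dBFS, so stage 2 doesn't engage; output -22 dBFS.

-22 dBFS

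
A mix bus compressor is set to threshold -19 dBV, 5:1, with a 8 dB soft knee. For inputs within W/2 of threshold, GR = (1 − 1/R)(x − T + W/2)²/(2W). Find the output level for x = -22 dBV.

-22.05 dBV

x − T + W/2 = -22 − (-19) + 4 = 1.
GR = (1 − 1/5) × 1² / 16 = 0.8 × 1 / 16 = 0.05 dB.
Output = -22 − 0.05 = -22.05 dBV.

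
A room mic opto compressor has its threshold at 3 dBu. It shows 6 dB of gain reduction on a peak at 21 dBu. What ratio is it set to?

1.5:1

Input overshoot = 21 − 3 = 18 dB.
Output overshoot = 18 − 6 = 12 dB.
Ratio = input overshoot / output overshoot = 18 / 12 = 1.5.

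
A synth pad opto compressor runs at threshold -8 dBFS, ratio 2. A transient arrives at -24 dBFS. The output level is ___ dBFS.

-24 dBFS is 16 dB below the -8 dBFS threshold, so no gain reduction is applied.
Output = input = -24 dBFS.

-24 dBFS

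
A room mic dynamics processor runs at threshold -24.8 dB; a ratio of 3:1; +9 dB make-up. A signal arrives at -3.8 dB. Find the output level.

-8.8 dB

Overshoot: -3.8 − (-24.8) = 21 dB.
3:1 compression reduces that to 21/3 = 7 dB over.
That puts the output at -17.8 dB; make-up adds 9 dB, giving -8.8 dB.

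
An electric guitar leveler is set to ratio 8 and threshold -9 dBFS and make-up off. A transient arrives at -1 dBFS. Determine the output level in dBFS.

Overshoot: -1 − (-9) = 8 dB.
At 8:1 the overshoot is divided by 8, leaving 1 dB above threshold.
That puts the output at -8 dBFS.

-8 dBFS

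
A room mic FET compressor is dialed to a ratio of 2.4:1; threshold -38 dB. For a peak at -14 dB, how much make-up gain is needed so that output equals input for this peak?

14 dB

Overshoot 24 dB → 24/2.4 = 10 dB after compression, so the compressed level is -38 + 10 = -28 dB.
Make-up = target − compressed = -14 − (-28) = 14 dB.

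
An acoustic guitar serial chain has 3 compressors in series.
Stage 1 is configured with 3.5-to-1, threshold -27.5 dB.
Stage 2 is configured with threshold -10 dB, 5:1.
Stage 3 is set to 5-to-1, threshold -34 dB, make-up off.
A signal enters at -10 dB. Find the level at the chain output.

Stage 1: overshoot 17.5 dB → 17.5/3.5 = 5 dB → -22.5 dB.
Stage 2: -22.5 dB ≤ -10 dB, so stage 2 doesn't engage; output -22.5 dB.
Stage 3: overshoot 11.5 dB → 11.5/5 = 2.3 dB → -31.7 dB.

-31.7 dB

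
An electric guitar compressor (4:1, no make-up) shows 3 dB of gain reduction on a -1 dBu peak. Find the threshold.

-5 dBu

Let T be the threshold. Output overshoot = (input overshoot)/R, so -4 − T = (-1 − T)/4.
4·(-4 − T) = -1 − T → 3·T = -16 − (-1) = -15.
T = -15/3 = -5 dBu.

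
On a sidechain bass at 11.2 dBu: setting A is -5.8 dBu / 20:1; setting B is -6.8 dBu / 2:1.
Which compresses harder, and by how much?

A: overshoot 17 dB → output overshoot 0.85 dB → GR 16.15 dB.
B: overshoot 18 dB → output overshoot 9 dB → GR 9 dB.
Difference: 7.15 dB in favour of A.

A, by 7.15 dB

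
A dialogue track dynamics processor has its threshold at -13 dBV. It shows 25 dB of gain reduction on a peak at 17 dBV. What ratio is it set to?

Input overshoot = 17 − (-13) = 30 dB.
Output overshoot = 30 − 25 = 5 dB.
Ratio = input overshoot / output overshoot = 30 / 5 = 6.

6:1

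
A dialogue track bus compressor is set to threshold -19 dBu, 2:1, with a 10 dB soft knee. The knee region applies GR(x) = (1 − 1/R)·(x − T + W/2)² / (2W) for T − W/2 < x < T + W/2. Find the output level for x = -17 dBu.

x − T + W/2 = -17 − (-19) + 5 = 7.
GR = (1 − 1/2) × 7² / 20 = 0.5 × 49 / 20 = 1.225 dB.
Output = -17 − 1.225 = -18.225 dBu.

-18.225 dBu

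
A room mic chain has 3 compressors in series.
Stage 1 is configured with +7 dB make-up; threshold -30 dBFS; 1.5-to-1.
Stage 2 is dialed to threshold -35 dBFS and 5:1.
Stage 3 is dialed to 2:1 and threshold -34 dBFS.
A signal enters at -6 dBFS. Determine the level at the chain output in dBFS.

-31.7 dBFS

Stage 1: 24 dB above -30 dBFS, reduced 1.5:1 to 16 dB above → -14 dBFS; +7 dB make-up → -7 dBFS.
Stage 2: 28 dB above -35 dBFS, reduced 5:1 to 5.6 dB above → -29.4 dBFS.
Stage 3: 4.6 dB above -34 dBFS, reduced 2:1 to 2.3 dB above → -31.7 dBFS.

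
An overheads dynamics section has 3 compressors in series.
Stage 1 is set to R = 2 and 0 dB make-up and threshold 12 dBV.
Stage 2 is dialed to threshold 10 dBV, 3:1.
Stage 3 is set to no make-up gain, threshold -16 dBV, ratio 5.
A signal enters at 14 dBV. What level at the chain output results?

Stage 1: 2 dB above 12 dBV, reduced 2:1 to 1 dB above → 13 dBV.
Stage 2: 13 dBV is 3 dB over 10 dBV; at 3:1 that becomes 1 dB over, giving 11 dBV.
Stage 3: overshoot 27 dB → 27/5 = 5.4 dB → -10.6 dBV.

-10.6 dBV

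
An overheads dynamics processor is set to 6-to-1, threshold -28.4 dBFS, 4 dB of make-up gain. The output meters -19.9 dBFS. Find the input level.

Remove make-up: -19.9 − 4 = -23.9 dBFS.
That's 4.5 dB above the -28.4 dBFS threshold.
Input overshoot = R × output overshoot = 27 dB → input = -28.4 + 27 = -1.4 dBFS.

-1.4 dBFS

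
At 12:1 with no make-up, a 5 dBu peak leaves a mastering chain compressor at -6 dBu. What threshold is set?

-7 dBu

Let T be the threshold. Output overshoot = (input overshoot)/R, so -6 − T = (5 − T)/12.
12·(-6 − T) = 5 − T → 11·T = -72 − 5 = -77.
T = -77/11 = -7 dBu.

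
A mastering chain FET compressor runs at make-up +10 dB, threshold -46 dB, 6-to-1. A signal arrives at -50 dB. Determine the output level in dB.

-40 dB

-50 dB is 4 dB below the -46 dB threshold, so no gain reduction is applied.
Make-up gain adds 10 dB: -50 + 10 = -40 dB.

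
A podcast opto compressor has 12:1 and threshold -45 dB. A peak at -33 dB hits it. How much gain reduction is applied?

11 dB

The signal is 12 dB above threshold.
At 12:1, output sits 12/12 = 1 dB above threshold.
Gain reduction = 12 − 1 = 11 dB.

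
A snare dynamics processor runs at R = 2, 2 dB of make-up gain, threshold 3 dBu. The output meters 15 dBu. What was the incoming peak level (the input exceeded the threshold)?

Remove make-up: 15 − 2 = 13 dBu.
That's 10 dB above the 3 dBu threshold.
Undo the ratio: input overshoot = 10 × 2 = 20 dB, giving input = 23 dBu.

23 dBu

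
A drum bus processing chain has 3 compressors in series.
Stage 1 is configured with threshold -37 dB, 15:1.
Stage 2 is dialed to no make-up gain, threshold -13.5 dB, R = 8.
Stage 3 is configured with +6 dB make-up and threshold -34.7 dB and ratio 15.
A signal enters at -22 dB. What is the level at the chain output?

Stage 1: overshoot 15 dB → 15/15 = 1 dB → -36 dB.
Stage 2: below threshold (-36 ≤ -13.5); passes unchanged; output -36 dB.
Stage 3: -36 dB is at or below the -34.7 dB threshold — no compression; make-up brings it to -30 dB.

-30 dB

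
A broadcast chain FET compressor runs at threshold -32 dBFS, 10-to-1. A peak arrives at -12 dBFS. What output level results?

The input is 20 dB above the -32 dBFS threshold.
10:1 compression reduces that to 20/10 = 2 dB over.
That puts the output at -30 dBFS.

-30 dBFS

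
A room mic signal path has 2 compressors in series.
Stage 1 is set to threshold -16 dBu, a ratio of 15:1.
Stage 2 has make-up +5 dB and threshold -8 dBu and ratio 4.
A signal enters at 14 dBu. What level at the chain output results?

-9 dBu

Stage 1: 14 dBu is 30 dB over -16 dBu; at 15:1 that becomes 2 dB over, giving -14 dBu.
Stage 2: below threshold (-14 ≤ -8); passes unchanged; make-up brings it to -9 dBu.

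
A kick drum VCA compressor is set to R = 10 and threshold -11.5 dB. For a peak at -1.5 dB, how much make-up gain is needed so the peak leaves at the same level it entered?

9 dB

Overshoot 10 dB → 10/10 = 1 dB after compression, so the compressed level is -11.5 + 1 = -10.5 dB.
Make-up = target − compressed = -1.5 − (-10.5) = 9 dB.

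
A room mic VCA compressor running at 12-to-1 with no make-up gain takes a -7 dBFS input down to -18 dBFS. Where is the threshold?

Let T be the threshold. Output overshoot = (input overshoot)/R, so -18 − T = (-7 − T)/12.
12·(-18 − T) = -7 − T → 11·T = -216 − (-7) = -209.
T = -209/11 = -19 dBFS.

-19 dBFS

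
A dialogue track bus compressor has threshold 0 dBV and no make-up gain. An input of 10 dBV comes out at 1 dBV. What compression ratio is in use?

Input overshoot = 10 − 0 = 10 dB; output overshoot = 1 − 0 = 1 dB.
Ratio = 10 / 1 = 10.

10:1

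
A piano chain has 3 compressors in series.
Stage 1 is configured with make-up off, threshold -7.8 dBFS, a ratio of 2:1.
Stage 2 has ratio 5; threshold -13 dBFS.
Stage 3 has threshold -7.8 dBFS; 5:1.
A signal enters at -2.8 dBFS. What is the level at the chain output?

-11.46 dBFS

Stage 1: -2.8 dBFS is 5 dB over -7.8 dBFS; at 2:1 that becomes 2.5 dB over, giving -5.3 dBFS.
Stage 2: 7.7 dB above -13 dBFS, reduced 5:1 to 1.54 dB above → -11.46 dBFS.
Stage 3: below threshold (-11.46 ≤ -7.8); passes unchanged; output -11.46 dBFS.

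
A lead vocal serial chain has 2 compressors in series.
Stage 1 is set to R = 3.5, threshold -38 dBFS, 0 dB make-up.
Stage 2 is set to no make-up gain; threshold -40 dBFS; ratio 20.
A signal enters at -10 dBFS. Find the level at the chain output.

Stage 1: 28 dB above -38 dBFS, reduced 3.5:1 to 8 dB above → -30 dBFS.
Stage 2: -30 dBFS is 10 dB over -40 dBFS; at 20:1 that becomes 0.5 dB over, giving -39.5 dBFS.

-39.5 dBFS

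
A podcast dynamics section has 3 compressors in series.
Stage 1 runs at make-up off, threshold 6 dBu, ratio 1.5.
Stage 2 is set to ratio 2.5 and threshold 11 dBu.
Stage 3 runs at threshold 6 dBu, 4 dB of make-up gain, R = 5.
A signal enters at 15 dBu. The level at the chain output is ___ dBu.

11.08 dBu

Stage 1: 9 dB above 6 dBu, reduced 1.5:1 to 6 dB above → 12 dBu.
Stage 2: overshoot 1 dB → 1/2.5 = 0.4 dB → 11.4 dBu.
Stage 3: 5.4 dB above 6 dBu, reduced 5:1 to 1.08 dB above → 7.08 dBu; +4 dB make-up → 11.08 dBu.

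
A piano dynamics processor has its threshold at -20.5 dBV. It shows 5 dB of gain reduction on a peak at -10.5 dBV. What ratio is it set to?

Input overshoot = -10.5 − (-20.5) = 10 dB.
Output overshoot = 10 − 5 = 5 dB.
Ratio = input overshoot / output overshoot = 10 / 5 = 2.

2:1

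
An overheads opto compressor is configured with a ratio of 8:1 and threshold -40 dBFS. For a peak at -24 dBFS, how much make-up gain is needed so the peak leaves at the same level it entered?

Overshoot 16 dB → 16/8 = 2 dB after compression, so the compressed level is -40 + 2 = -38 dBFS.
Make-up = target − compressed = -24 − (-38) = 14 dB.

14 dB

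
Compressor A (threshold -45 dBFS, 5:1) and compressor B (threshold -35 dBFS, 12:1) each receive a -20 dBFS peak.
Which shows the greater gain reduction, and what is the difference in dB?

A: overshoot 25 dB → output overshoot 5 dB → GR 20 dB.
B: overshoot 15 dB → output overshoot 1.25 dB → GR 13.75 dB.
A applies 6.25 dB more gain reduction.

A, by 6.25 dB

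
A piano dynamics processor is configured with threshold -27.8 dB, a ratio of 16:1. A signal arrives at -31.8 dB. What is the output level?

-31.8 dB

-31.8 dB is 4 dB below the -27.8 dB threshold, so no gain reduction is applied.
Output = input = -31.8 dB.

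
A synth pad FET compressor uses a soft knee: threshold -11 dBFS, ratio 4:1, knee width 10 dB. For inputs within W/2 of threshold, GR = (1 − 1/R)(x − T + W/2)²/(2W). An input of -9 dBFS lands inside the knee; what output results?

-10.8375 dBFS

x − T + W/2 = -9 − (-11) + 5 = 7.
GR = (1 − 1/4) × 7² / 20 = 0.75 × 49 / 20 = 1.8375 dB.
Output = -9 − 1.8375 = -10.8375 dBFS.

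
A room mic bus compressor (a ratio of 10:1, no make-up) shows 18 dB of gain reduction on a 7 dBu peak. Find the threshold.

-13 dBu

Input is 20 dB above T (since output overshoot × R = input overshoot: (-11 − T)·10 = 7 − T gives T = -13 dBu).
Check: -13 + (7 − (-13))/10 = -13 + 2 = -11 dBu. ✓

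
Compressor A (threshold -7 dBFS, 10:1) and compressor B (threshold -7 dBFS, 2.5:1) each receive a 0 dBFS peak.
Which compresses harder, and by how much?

A: 7 dB over, compressed to 0.7 dB over, so 6.3 dB of GR.
B: 7 dB over, compressed to 2.8 dB over, so 4.2 dB of GR.
Difference: 2.1 dB in favour of A.

A, by 2.1 dB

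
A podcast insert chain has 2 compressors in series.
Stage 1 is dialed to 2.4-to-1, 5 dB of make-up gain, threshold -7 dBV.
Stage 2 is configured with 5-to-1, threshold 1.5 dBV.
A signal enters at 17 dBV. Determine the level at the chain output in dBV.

Stage 1: 17 dBV is 24 dB over -7 dBV; at 2.4:1 that becomes 10 dB over, giving 3 dBV; +5 dB make-up → 8 dBV.
Stage 2: 6.5 dB above 1.5 dBV, reduced 5:1 to 1.3 dB above → 2.8 dBV.

2.8 dBV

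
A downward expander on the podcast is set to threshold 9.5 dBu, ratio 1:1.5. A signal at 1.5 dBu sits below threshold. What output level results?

-2.5 dBu

Undershoot = 9.5 − 1.5 = 8 dB.
At 1:1.5, that expands to 12 dB under threshold.
Output = 9.5 − 12 = -2.5 dBu.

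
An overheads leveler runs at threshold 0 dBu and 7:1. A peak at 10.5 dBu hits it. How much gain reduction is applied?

9 dB

The signal is 10.5 dB above threshold.
A 7:1 ratio leaves 1.5 dB of that excess.
Gain reduction = 10.5 − 1.5 = 9 dB.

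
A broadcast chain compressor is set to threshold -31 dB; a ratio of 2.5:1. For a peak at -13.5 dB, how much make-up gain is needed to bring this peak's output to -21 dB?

Overshoot 17.5 dB → 17.5/2.5 = 7 dB after compression, so the compressed level is -31 + 7 = -24 dB.
Make-up = target − compressed = -21 − (-24) = 3 dB.

3 dB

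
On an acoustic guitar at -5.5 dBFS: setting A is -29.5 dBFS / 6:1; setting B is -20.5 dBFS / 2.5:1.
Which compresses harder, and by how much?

A, by 11 dB

A: overshoot 24 dB → output overshoot 4 dB → GR 20 dB.
B: overshoot 15 dB → output overshoot 6 dB → GR 9 dB.
Difference: 11 dB in favour of A.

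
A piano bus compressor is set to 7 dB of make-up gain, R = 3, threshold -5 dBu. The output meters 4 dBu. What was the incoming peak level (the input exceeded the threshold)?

1 dBu

Remove make-up: 4 − 7 = -3 dBu.
Post-compression overshoot = -3 − (-5) = 2 dB.
Undo the ratio: input overshoot = 2 × 3 = 6 dB, giving input = 1 dBu.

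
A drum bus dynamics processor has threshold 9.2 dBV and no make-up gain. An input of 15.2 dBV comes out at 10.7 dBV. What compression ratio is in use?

Input overshoot = 15.2 − 9.2 = 6 dB; output overshoot = 10.7 − 9.2 = 1.5 dB.
Ratio = 6 / 1.5 = 4.

4:1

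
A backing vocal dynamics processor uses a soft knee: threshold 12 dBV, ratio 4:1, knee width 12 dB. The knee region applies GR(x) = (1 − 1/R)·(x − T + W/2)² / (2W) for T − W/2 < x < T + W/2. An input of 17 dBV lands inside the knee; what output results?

13.21875 dBV

x − T + W/2 = 17 − 12 + 6 = 11.
GR = (1 − 1/4) × 11² / 24 = 0.75 × 121 / 24 = 3.78125 dB.
Output = 17 − 3.78125 = 13.21875 dBV.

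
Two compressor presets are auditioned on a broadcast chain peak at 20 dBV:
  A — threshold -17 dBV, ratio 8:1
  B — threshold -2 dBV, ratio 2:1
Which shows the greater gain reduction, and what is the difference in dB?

A, by 21.375 dB

A: overshoot 37 dB → output overshoot 4.625 dB → GR 32.375 dB.
B: overshoot 22 dB → output overshoot 11 dB → GR 11 dB.
Difference: 21.375 dB in favour of A.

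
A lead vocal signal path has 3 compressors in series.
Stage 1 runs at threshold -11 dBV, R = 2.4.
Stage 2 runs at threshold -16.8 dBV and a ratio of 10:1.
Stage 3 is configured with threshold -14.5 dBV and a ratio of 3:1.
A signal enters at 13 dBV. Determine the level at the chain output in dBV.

Stage 1: 13 dBV is 24 dB over -11 dBV; at 2.4:1 that becomes 10 dB over, giving -1 dBV.
Stage 2: -1 dBV is 15.8 dB over -16.8 dBV; at 10:1 that becomes 1.58 dB over, giving -15.22 dBV.
Stage 3: -15.22 dBV is at or below the -14.5 dBV threshold — no compression; output -15.22 dBV.

-15.22 dBV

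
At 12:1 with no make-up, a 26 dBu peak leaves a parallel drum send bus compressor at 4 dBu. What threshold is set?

2 dBu

Input is 24 dB above T (since output overshoot × R = input overshoot: (4 − T)·12 = 26 − T gives T = 2 dBu).
Check: 2 + (26 − 2)/12 = 2 + 2 = 4 dBu. ✓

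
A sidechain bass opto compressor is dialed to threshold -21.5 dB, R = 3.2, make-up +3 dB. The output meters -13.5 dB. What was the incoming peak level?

-5.5 dB

Remove make-up: -13.5 − 3 = -16.5 dB.
That's 5 dB above the -21.5 dB threshold.
Before 3.2:1 compression the overshoot was 5 × 3.2 = 16 dB, so input = -21.5 + 16 = -5.5 dB.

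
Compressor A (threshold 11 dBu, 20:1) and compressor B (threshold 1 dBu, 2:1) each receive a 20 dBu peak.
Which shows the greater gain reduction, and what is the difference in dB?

A: 9 dB over, compressed to 0.45 dB over, so 8.55 dB of GR.
B: 19 dB over, compressed to 9.5 dB over, so 9.5 dB of GR.
B applies 0.95 dB more gain reduction.

B, by 0.95 dB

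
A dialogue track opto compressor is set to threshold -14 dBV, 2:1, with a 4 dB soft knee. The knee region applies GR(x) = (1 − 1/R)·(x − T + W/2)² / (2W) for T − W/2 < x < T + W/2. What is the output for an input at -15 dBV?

x − T + W/2 = -15 − (-14) + 2 = 1.
GR = (1 − 1/2) × 1² / 8 = 0.5 × 1 / 8 = 0.0625 dB.
Output = -15 − 0.0625 = -15.0625 dBV.

-15.0625 dBV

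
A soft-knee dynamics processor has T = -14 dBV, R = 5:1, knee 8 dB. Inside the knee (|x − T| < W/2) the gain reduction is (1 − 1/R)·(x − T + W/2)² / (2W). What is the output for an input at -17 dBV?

-17.05 dBV

x − T + W/2 = -17 − (-14) + 4 = 1.
GR = (1 − 1/5) × 1² / 16 = 0.8 × 1 / 16 = 0.05 dB.
Output = -17 − 0.05 = -17.05 dBV.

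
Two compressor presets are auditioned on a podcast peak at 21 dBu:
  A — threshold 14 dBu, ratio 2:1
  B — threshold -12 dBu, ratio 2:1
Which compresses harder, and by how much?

A: 7 dB over, compressed to 3.5 dB over, so 3.5 dB of GR.
B: 33 dB over, compressed to 16.5 dB over, so 16.5 dB of GR.
B reduces 13 dB more.

B, by 13 dB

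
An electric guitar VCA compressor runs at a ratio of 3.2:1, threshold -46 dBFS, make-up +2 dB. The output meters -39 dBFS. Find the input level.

-30 dBFS

Stripping the +2 dB make-up gives -41 dBFS at the gain stage.
Post-compression overshoot = -41 − (-46) = 5 dB.
Undo the ratio: input overshoot = 5 × 3.2 = 16 dB, giving input = -30 dBFS.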